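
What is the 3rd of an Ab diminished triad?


Let's work it out.
Diminished triad = root + minor 3rd (3 semitones) + diminished 5th (6 semitones)
A triad on Ab stacks thirds, so the chord tones use letter names A-C-E
Root: Ab
Minor 3rd above Ab: Cb
Diminished 5th above Ab: Ebb
The 3rd = Cb


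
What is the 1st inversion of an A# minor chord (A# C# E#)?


Reasoning:
Root position: A# C# E#
1st inversion: move root up an octave
Bass note: C#
Notes (bottom to top) = C# E# A#


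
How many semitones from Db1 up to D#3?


Reasoning:
Absolute semitone position = octave×12 + chromatic position
Db1: 1×12 + 1 = 13
D#3: 3×12 + 3 = 39
Difference = 39 - 13 = 26
= 26 semitones


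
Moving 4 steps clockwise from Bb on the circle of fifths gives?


Let's work it out.
Each clockwise step on the circle of fifths moves up a perfect 5th
From Bb: Bb → F → C → G → D
= D


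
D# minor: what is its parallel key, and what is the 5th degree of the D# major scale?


Let's work it out.
Parallel keys share the same tonic but differ in mode
D# minor → parallel is D# major
D# major scale: D# E# F## G# A# B# C##
= D# major; 5th degree = A#


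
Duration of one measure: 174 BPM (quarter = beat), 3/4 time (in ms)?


Working:
Quarter-note beat duration = 60000 / 174 ms
Beats per measure (3/4) = 3
One measure = 3 × 60000 / 174 = 180000 / 174 ms
= 1034.5 ms


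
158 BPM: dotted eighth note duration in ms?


Reasoning:
One quarter-note beat = 60000 / BPM = 60000 / 158 ms
Dotted eighth note = 3/4 × quarter note
Duration = 3/4 × 60000 / 158 = 45000 / 158
= 284.8 ms


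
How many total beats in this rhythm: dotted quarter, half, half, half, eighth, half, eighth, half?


Step by step:
Beat values:
  dotted quarter = 1.5 beats
  half = 2 beats
  half = 2 beats
  half = 2 beats
  eighth = 0.5 beats
  half = 2 beats
  eighth = 0.5 beats
  half = 2 beats
Sum = 1.5 + 2 + 2 + 2 + 0.5 + 2 + 0.5 + 2
= 12.5 beats


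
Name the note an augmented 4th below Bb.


A 4th spans 4 letter names, so from B we land on F
An augmented 4th = 6 semitones below Bb
Spell F at that pitch: Fb
= Fb


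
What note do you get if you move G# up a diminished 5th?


Working:
diminished 5th: 5 letter names, 6 semitones
Letter: G + 4 → D
Pitch: G# + 6 semitones, spelled as a D → D
= D


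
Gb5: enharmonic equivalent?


Step by step:
Enharmonic notes sound the same pitch but are spelled with different letter names
Gb and F# name the same pitch class
= F#5


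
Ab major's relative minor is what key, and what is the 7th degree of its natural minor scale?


Working:
The relative minor shares the major's key signature and starts on its 6th degree
6th degree = a major 6th above the tonic; a major 6th above Ab is F
→ relative minor of Ab major is F minor
F natural minor scale: F G Ab Bb C Db Eb
= F minor; 7th degree = Eb


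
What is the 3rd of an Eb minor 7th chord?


Minor 7th chord = root + minor 3rd + perfect 5th + minor 7th
Seventh chords stack in thirds, so the letter names are E-G-B-D
Root: Eb
Minor 3rd above Eb: Gb
Perfect 5th above Eb: Bb
Minor 7th above Eb: Db
The 3rd = Gb


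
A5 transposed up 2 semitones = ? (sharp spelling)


Reasoning:
A5: chromatic position 9 in octave 5 → absolute = 5×12 + 9 = 69
Transpose up 2: 69 + 2 = 71
71 = 5×12 + 11 → B in octave 5
Result = B5


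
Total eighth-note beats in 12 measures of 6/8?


Solution.
Time signature 6/8: the bottom number 8 means the eighth note gets one count
The top number 6 means 6 eighth-note beats per measure
Total = 6 × 12 measures
= 72 eighth-note beats


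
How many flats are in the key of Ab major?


Flat major keys: C(0), F(1), Bb(2), Eb(3), Ab(4), Db(5), Gb(6), Cb(7)
Ab major has 4 flats
Order of flats: Bb Eb Ab Db Gb Cb Fb → first 4: Bb, Eb, Ab, Db
= 4 flats


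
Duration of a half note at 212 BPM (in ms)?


One quarter-note beat = 60000 / BPM = 60000 / 212 ms
Half note = 2 × quarter note
Duration = 2 × 60000 / 212 = 120000 / 212
= 566.0 ms


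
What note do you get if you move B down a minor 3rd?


Let's work it out.
minor 3rd: 3 letter names, 3 semitones
Letter: B - 2 → G
Pitch: B - 3 semitones, spelled as a G → G#
= G#


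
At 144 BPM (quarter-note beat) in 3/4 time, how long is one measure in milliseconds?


Quarter-note beat duration = 60000 / 144 ms
Beats per measure (3/4) = 3
One measure = 3 × 60000 / 144 = 180000 / 144 ms
= 1250.0 ms


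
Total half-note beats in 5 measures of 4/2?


Let's work it out.
Time signature 4/2: the bottom number 2 means the half note gets one count
The top number 4 means 4 half-note beats per measure
Total = 4 × 5 measures
= 20 half-note beats


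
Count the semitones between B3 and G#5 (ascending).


Absolute semitone position = octave×12 + chromatic position
B3: 3×12 + 11 = 47
G#5: 5×12 + 8 = 68
Difference = 68 - 47 = 21
= 21 semitones


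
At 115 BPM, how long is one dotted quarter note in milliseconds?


Step by step:
One quarter-note beat = 60000 / BPM = 60000 / 115 ms
Dotted quarter note = 3/2 × quarter note
Duration = 3/2 × 60000 / 115 = 90000 / 115
= 782.6 ms


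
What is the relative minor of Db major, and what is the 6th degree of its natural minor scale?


Step by step:
The relative minor shares the major's key signature and starts on its 6th degree
6th degree = a major 6th above the tonic; a major 6th above Db is Bb
→ relative minor of Db major is Bb minor
Bb natural minor scale: Bb C Db Eb F Gb Ab
= Bb minor; 6th degree = Gb


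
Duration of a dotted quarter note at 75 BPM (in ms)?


One quarter-note beat = 60000 / BPM = 60000 / 75 ms
Dotted quarter note = 3/2 × quarter note
Duration = 3/2 × 60000 / 75 = 90000 / 75
= 1200.0 ms


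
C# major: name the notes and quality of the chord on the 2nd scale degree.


Let's work it out.
C# major scale: C# D# E# F# G# A# B#
Diatonic triad on degree 2 stacks scale notes 2, 4, 6: D# F# A#
D#→F# = 3 semitones; D#→A# = 7 semitones → minor triad
= D# F# A# (minor)


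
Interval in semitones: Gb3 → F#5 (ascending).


Absolute semitone position = octave×12 + chromatic position
Gb3: 3×12 + 6 = 42
F#5: 5×12 + 6 = 66
Difference = 66 - 42 = 24
= 24 semitones


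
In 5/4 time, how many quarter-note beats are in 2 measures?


Solution.
Time signature 5/4: the bottom number 4 means the quarter note gets one count
The top number 5 means 5 quarter-note beats per measure
Total = 5 × 2 measures
= 10 quarter-note beats


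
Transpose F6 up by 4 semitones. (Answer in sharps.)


Solution.
F6: chromatic position 5 in octave 6 → absolute = 6×12 + 5 = 77
Transpose up 4: 77 + 4 = 81
81 = 6×12 + 9 → A in octave 6
Result = A6


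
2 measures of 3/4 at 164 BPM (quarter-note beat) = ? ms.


Working:
Quarter-note beat duration = 60000 / 164 ms
Beats per measure (3/4) = 3
One measure = 3 × 60000 / 164 = 180000 / 164 ms
2 measures = 2 × 180000 / 164 = 360000 / 164
= 2195.1 ms


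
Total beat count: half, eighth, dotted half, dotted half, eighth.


Step by step:
Beat values:
  half = 2 beats
  eighth = 0.5 beats
  dotted half = 3 beats
  dotted half = 3 beats
  eighth = 0.5 beats
Sum = 2 + 0.5 + 3 + 3 + 0.5
= 9 beats


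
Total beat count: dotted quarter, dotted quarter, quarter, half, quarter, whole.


Reasoning:
Beat values:
  dotted quarter = 1.5 beats
  dotted quarter = 1.5 beats
  quarter = 1 beat
  half = 2 beats
  quarter = 1 beat
  whole = 4 beats
Sum = 1.5 + 1.5 + 1 + 2 + 1 + 4
= 11 beats


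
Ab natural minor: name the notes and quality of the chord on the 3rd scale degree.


Step by step:
Ab natural minor scale: Ab Bb Cb Db Eb Fb Gb
Diatonic triad on degree 3 stacks scale notes 3, 5, 7: Cb Eb Gb
Cb→Eb = 4 semitones; Cb→Gb = 7 semitones → major triad
= Cb Eb Gb (major)


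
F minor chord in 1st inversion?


Root position: F Ab C
1st inversion: move root up an octave
Bass note: Ab
Notes (bottom to top) = Ab C F


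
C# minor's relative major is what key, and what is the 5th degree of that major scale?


Working:
The relative major shares the key signature and is a minor 3rd above the minor tonic
A minor 3rd above C# is E
→ relative major of C# minor is E major
E major scale: E F# G# A B C# D#
= E major; 5th degree = B


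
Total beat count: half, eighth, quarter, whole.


Solution.
Beat values:
  half = 2 beats
  eighth = 0.5 beats
  quarter = 1 beat
  whole = 4 beats
Sum = 2 + 0.5 + 1 + 4
= 7.5 beats


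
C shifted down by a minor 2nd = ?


minor 2nd: 2 letter names, 1 semitones
Letter: C - 1 → B
Pitch: C - 1 semitones, spelled as a B → B
= B


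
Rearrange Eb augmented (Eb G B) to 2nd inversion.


Step by step:
Root position: Eb G B
2nd inversion: move root and 3rd up an octave
Bass note: B
Notes (bottom to top) = B Eb G


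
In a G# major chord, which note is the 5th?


Let's work it out.
Major triad = root + major 3rd (4 semitones) + perfect 5th (7 semitones)
A triad on G# stacks thirds, so the chord tones use letter names G-B-D
Root: G#
Major 3rd above G#: B#
Perfect 5th above G#: D#
The 5th = D#


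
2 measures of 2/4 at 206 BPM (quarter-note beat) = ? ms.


Reasoning:
Quarter-note beat duration = 60000 / 206 ms
Beats per measure (2/4) = 2
One measure = 2 × 60000 / 206 = 120000 / 206 ms
2 measures = 2 × 120000 / 206 = 240000 / 206
= 1165.0 ms


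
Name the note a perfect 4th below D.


A 4th spans 4 letter names, so from D we land on A
A perfect 4th = 5 semitones below D
Spell A at that pitch: A
= A


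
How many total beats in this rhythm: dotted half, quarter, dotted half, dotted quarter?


Step by step:
Beat values:
  dotted half = 3 beats
  quarter = 1 beat
  dotted half = 3 beats
  dotted quarter = 1.5 beats
Sum = 3 + 1 + 3 + 1.5
= 8.5 beats


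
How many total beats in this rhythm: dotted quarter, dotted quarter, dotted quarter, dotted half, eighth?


Reasoning:
Beat values:
  dotted quarter = 1.5 beats
  dotted quarter = 1.5 beats
  dotted quarter = 1.5 beats
  dotted half = 3 beats
  eighth = 0.5 beats
Sum = 1.5 + 1.5 + 1.5 + 3 + 0.5
= 8 beats


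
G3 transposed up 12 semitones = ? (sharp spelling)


Step by step:
G3: chromatic position 7 in octave 3 → absolute = 3×12 + 7 = 43
Transpose up 12: 43 + 12 = 55
55 = 4×12 + 7 → G in octave 4
Result = G4


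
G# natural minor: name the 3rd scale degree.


Reasoning:
Natural minor scale pattern: W-H-W-W-H-W-W (2-1-2-2-1-2-2 semitones)
Starting from G#:
  G# + 2 semitones → A#
  A# + 1 semitone → B
  B + 2 semitones → C#
  C# + 2 semitones → D#
  D# + 1 semitone → E
  E + 2 semitones → F#
  F# + 2 semitones → G#
Scale: G# A# B C# D# E F#
Degree 3 = B


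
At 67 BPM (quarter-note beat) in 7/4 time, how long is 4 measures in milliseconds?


Reasoning:
Quarter-note beat duration = 60000 / 67 ms
Beats per measure (7/4) = 7
One measure = 7 × 60000 / 67 = 420000 / 67 ms
4 measures = 4 × 420000 / 67 = 1680000 / 67
= 25074.6 ms


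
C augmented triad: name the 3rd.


Working:
Augmented triad = root + major 3rd (4 semitones) + augmented 5th (8 semitones)
A triad on C stacks thirds, so the chord tones use letter names C-E-G
Root: C
Major 3rd above C: E
Augmented 5th above C: G#
The 3rd = E


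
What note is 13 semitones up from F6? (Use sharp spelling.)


Solution.
F6: chromatic position 5 in octave 6 → absolute = 6×12 + 5 = 77
Transpose up 13: 77 + 13 = 90
90 = 7×12 + 6 → F# in octave 7
Result = F#7


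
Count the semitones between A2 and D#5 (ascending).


Absolute semitone position = octave×12 + chromatic position
A2: 2×12 + 9 = 33
D#5: 5×12 + 3 = 63
Difference = 63 - 33 = 30
= 30 semitones


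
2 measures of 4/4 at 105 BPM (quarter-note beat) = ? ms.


Let's work it out.
Quarter-note beat duration = 60000 / 105 ms
Beats per measure (4/4) = 4
One measure = 4 × 60000 / 105 = 240000 / 105 ms
2 measures = 2 × 240000 / 105 = 480000 / 105
= 4571.4 ms


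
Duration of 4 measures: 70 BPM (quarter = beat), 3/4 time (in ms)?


Reasoning:
Quarter-note beat duration = 60000 / 70 ms
Beats per measure (3/4) = 3
One measure = 3 × 60000 / 70 = 180000 / 70 ms
4 measures = 4 × 180000 / 70 = 720000 / 70
= 10285.7 ms


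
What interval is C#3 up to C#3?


Step by step:
Letter names: C → C spans 1 letter name → a unison
Semitones: C#3 → C#3 = 0 half-steps
A unison of 0 semitones is a perfect unison
= perfect unison


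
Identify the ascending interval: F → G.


Reasoning:
Letter names: F → G spans 2 letter names → a 2nd
Semitones: F → G = 2 half-steps
A 2nd of 2 semitones is a major 2nd
= major 2nd


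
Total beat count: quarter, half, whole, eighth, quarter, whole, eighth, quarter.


Step by step:
Beat values:
  quarter = 1 beat
  half = 2 beats
  whole = 4 beats
  eighth = 0.5 beats
  quarter = 1 beat
  whole = 4 beats
  eighth = 0.5 beats
  quarter = 1 beat
Sum = 1 + 2 + 4 + 0.5 + 1 + 4 + 0.5 + 1
= 14 beats


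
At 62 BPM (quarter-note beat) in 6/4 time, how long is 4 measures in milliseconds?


Quarter-note beat duration = 60000 / 62 ms
Beats per measure (6/4) = 6
One measure = 6 × 60000 / 62 = 360000 / 62 ms
4 measures = 4 × 360000 / 62 = 1440000 / 62
= 23225.8 ms


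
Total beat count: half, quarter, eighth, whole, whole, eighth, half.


Let's work it out.
Beat values:
  half = 2 beats
  quarter = 1 beat
  eighth = 0.5 beats
  whole = 4 beats
  whole = 4 beats
  eighth = 0.5 beats
  half = 2 beats
Sum = 2 + 1 + 0.5 + 4 + 4 + 0.5 + 2
= 14 beats


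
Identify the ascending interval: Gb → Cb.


Step by step:
Letter names: G → C spans 4 letter names → a 4th
Semitones: Gb → Cb = 5 half-steps
A 4th of 5 semitones is a perfect 4th
= perfect 4th


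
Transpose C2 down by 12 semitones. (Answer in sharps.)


C2: chromatic position 0 in octave 2 → absolute = 2×12 + 0 = 24
Transpose down 12: 24 - 12 = 12
12 = 1×12 + 0 → C in octave 1
Result = C1


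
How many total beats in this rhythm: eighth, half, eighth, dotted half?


Beat values:
  eighth = 0.5 beats
  half = 2 beats
  eighth = 0.5 beats
  dotted half = 3 beats
Sum = 0.5 + 2 + 0.5 + 3
= 6 beats


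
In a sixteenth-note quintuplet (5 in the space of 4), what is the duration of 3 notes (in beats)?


Let's work it out.
Quintuplet: 5 notes occupy the space of 4 sixteenth notes
Space = 4 × 1/4 = 1 beat
Each quintuplet note = 1 / 5 = 1/5 beats
3 notes = 3 × 1/5 = 3/5
= 3/5 beats


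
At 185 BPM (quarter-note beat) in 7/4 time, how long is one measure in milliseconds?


Solution.
Quarter-note beat duration = 60000 / 185 ms
Beats per measure (7/4) = 7
One measure = 7 × 60000 / 185 = 420000 / 185 ms
= 2270.3 ms


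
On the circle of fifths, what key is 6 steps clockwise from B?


Reasoning:
Each clockwise step on the circle of fifths moves up a perfect 5th
From B: B → F#/Gb → Db → Ab → Eb → Bb → F
= F


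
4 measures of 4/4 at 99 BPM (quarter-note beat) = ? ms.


Working:
Quarter-note beat duration = 60000 / 99 ms
Beats per measure (4/4) = 4
One measure = 4 × 60000 / 99 = 240000 / 99 ms
4 measures = 4 × 240000 / 99 = 960000 / 99
= 9697.0 ms


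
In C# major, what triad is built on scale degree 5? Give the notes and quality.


Reasoning:
C# major scale: C# D# E# F# G# A# B#
Diatonic triad on degree 5 stacks scale notes 5, 7, 2: G# B# D#
G#→B# = 4 semitones; G#→D# = 7 semitones → major triad
= G# B# D# (major)


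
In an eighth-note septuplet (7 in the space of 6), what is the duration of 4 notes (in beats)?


Reasoning:
Septuplet: 7 notes occupy the space of 6 eighth notes
Space = 6 × 1/2 = 3 beats
Each septuplet note = 3 / 7 = 3/7 beats
4 notes = 4 × 3/7 = 12/7
= 12/7 beats


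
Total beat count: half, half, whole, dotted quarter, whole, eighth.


Solution.
Beat values:
  half = 2 beats
  half = 2 beats
  whole = 4 beats
  dotted quarter = 1.5 beats
  whole = 4 beats
  eighth = 0.5 beats
Sum = 2 + 2 + 4 + 1.5 + 4 + 0.5
= 14 beats


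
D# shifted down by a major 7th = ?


Solution.
major 7th: 7 letter names, 11 semitones
Letter: D - 6 → E
Pitch: D# - 11 semitones, spelled as an E → E
= E


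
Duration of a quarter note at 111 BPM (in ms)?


Reasoning:
One quarter-note beat = 60000 / BPM = 60000 / 111 ms
Duration = 60000 / 111
= 540.5 ms


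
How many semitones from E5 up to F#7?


Step by step:
Absolute semitone position = octave×12 + chromatic position
E5: 5×12 + 4 = 64
F#7: 7×12 + 6 = 90
Difference = 90 - 64 = 26
= 26 semitones


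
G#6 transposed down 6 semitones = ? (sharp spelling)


Solution.
G#6: chromatic position 8 in octave 6 → absolute = 6×12 + 8 = 80
Transpose down 6: 80 - 6 = 74
74 = 6×12 + 2 → D in octave 6
Result = D6


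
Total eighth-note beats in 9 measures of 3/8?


Time signature 3/8: the bottom number 8 means the eighth note gets one count
The top number 3 means 3 eighth-note beats per measure
Total = 3 × 9 measures
= 27 eighth-note beats


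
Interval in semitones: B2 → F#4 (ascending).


Absolute semitone position = octave×12 + chromatic position
B2: 2×12 + 11 = 35
F#4: 4×12 + 6 = 54
Difference = 54 - 35 = 19
= 19 semitones


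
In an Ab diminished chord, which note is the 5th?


Reasoning:
Diminished triad = root + minor 3rd (3 semitones) + diminished 5th (6 semitones)
A triad on Ab stacks thirds, so the chord tones use letter names A-C-E
Root: Ab
Minor 3rd above Ab: Cb
Diminished 5th above Ab: Ebb
The 5th = Ebb


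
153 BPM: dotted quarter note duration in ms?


Step by step:
One quarter-note beat = 60000 / BPM = 60000 / 153 ms
Dotted quarter note = 3/2 × quarter note
Duration = 3/2 × 60000 / 153 = 90000 / 153
= 588.2 ms


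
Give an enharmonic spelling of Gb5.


Step by step:
Enharmonic notes sound the same pitch but are spelled with different letter names
Gb and F# name the same pitch class
= F#5


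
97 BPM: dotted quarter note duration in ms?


One quarter-note beat = 60000 / BPM = 60000 / 97 ms
Dotted quarter note = 3/2 × quarter note
Duration = 3/2 × 60000 / 97 = 90000 / 97
= 927.8 ms


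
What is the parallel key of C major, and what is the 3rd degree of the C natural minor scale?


Working:
Parallel keys share the same tonic but differ in mode
C major → parallel is C minor
C natural minor scale: C D Eb F G Ab Bb
= C minor; 3rd degree = Eb


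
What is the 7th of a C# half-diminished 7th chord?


Step by step:
Half-diminished 7th chord = root + minor 3rd + diminished 5th + minor 7th
Seventh chords stack in thirds, so the letter names are C-E-G-B
Root: C#
Minor 3rd above C#: E
Diminished 5th above C#: G
Minor 7th above C#: B
The 7th = B


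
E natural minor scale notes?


Step by step:
Natural minor scale pattern: W-H-W-W-H-W-W (2-1-2-2-1-2-2 semitones)
Starting from E:
  E + 2 semitones → F#
  F# + 1 semitone → G
  G + 2 semitones → A
  A + 2 semitones → B
  B + 1 semitone → C
  C + 2 semitones → D
  D + 2 semitones → E
Scale = E F# G A B C D


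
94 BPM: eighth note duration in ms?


Step by step:
One quarter-note beat = 60000 / BPM = 60000 / 94 ms
Eighth note = 1/2 × quarter note
Duration = 1/2 × 60000 / 94 = 30000 / 94
= 319.1 ms


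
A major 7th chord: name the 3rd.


Let's work it out.
Major 7th chord = root + major 3rd + perfect 5th + major 7th
Seventh chords stack in thirds, so the letter names are A-C-E-G
Root: A
Major 3rd above A: C#
Perfect 5th above A: E
Major 7th above A: G#
The 3rd = C#


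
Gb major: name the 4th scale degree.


Solution.
Major scale pattern: W-W-H-W-W-W-H (2-2-1-2-2-2-1 semitones)
Starting from Gb:
  Gb + 2 semitones → Ab
  Ab + 2 semitones → Bb
  Bb + 1 semitone → Cb
  Cb + 2 semitones → Db
  Db + 2 semitones → Eb
  Eb + 2 semitones → F
  F + 1 semitone → Gb
Scale: Gb Ab Bb Cb Db Eb F
Degree 4 = Cb


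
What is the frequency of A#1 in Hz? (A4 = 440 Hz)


Reasoning:
f = 440 × 2^(n/12) where n = semitones from A4
A#1: -35 semitones from A4
f = 440 × 2^(-35/12)
f = 58.27 Hz


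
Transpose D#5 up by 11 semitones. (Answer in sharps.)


D#5: chromatic position 3 in octave 5 → absolute = 5×12 + 3 = 63
Transpose up 11: 63 + 11 = 74
74 = 6×12 + 2 → D in octave 6
Result = D6


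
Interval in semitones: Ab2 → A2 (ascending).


Reasoning:
Absolute semitone position = octave×12 + chromatic position
Ab2: 2×12 + 8 = 32
A2: 2×12 + 9 = 33
Difference = 33 - 32 = 1
= 1 semitone


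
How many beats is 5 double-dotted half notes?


Let's work it out.
Base half note = 2 beats
Dot 1 adds half the previous value: +1
Dot 2 adds half the previous value: +1/2
One double-dotted half = 2 + 1 + 1/2 = 7/2
5 of them = 5 × 7/2 = 35/2
= 35/2 beats


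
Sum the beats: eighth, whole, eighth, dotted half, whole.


Solution.
Beat values:
  eighth = 0.5 beats
  whole = 4 beats
  eighth = 0.5 beats
  dotted half = 3 beats
  whole = 4 beats
Sum = 0.5 + 4 + 0.5 + 3 + 4
= 12 beats


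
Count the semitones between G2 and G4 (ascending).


Step by step:
Absolute semitone position = octave×12 + chromatic position
G2: 2×12 + 7 = 31
G4: 4×12 + 7 = 55
Difference = 55 - 31 = 24
= 24 semitones


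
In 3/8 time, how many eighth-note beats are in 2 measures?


Solution.
Time signature 3/8: the bottom number 8 means the eighth note gets one count
The top number 3 means 3 eighth-note beats per measure
Total = 3 × 2 measures
= 6 eighth-note beats


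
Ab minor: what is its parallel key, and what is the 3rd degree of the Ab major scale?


Parallel keys share the same tonic but differ in mode
Ab minor → parallel is Ab major
Ab major scale: Ab Bb C Db Eb F G
= Ab major; 3rd degree = C


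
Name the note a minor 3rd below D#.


Let's work it out.
A 3rd spans 3 letter names, so from D we land on B
A minor 3rd = 3 semitones below D#
Spell B at that pitch: B#
= B#


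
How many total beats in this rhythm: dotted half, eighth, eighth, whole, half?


Working:
Beat values:
  dotted half = 3 beats
  eighth = 0.5 beats
  eighth = 0.5 beats
  whole = 4 beats
  half = 2 beats
Sum = 3 + 0.5 + 0.5 + 4 + 2
= 10 beats


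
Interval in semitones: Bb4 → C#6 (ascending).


Absolute semitone position = octave×12 + chromatic position
Bb4: 4×12 + 10 = 58
C#6: 6×12 + 1 = 73
Difference = 73 - 58 = 15
= 15 semitones


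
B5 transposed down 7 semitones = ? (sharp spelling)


Reasoning:
B5: chromatic position 11 in octave 5 → absolute = 5×12 + 11 = 71
Transpose down 7: 71 - 7 = 64
64 = 5×12 + 4 → E in octave 5
Result = E5


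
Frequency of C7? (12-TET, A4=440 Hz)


f = 440 × 2^(n/12) where n = semitones from A4
C7: 27 semitones from A4
f = 440 × 2^(27/12)
f = 2093.00 Hz


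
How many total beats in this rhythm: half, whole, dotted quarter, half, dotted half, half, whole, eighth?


Let's work it out.
Beat values:
  half = 2 beats
  whole = 4 beats
  dotted quarter = 1.5 beats
  half = 2 beats
  dotted half = 3 beats
  half = 2 beats
  whole = 4 beats
  eighth = 0.5 beats
Sum = 2 + 4 + 1.5 + 2 + 3 + 2 + 4 + 0.5
= 19 beats


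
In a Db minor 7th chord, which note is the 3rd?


Minor 7th chord = root + minor 3rd + perfect 5th + minor 7th
Seventh chords stack in thirds, so the letter names are D-F-A-C
Root: Db
Minor 3rd above Db: Fb
Perfect 5th above Db: Ab
Minor 7th above Db: Cb
The 3rd = Fb


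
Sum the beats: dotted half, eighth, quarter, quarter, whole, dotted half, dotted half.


Beat values:
  dotted half = 3 beats
  eighth = 0.5 beats
  quarter = 1 beat
  quarter = 1 beat
  whole = 4 beats
  dotted half = 3 beats
  dotted half = 3 beats
Sum = 3 + 0.5 + 1 + 1 + 4 + 3 + 3
= 15.5 beats


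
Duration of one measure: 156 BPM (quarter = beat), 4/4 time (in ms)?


Step by step:
Quarter-note beat duration = 60000 / 156 ms
Beats per measure (4/4) = 4
One measure = 4 × 60000 / 156 = 240000 / 156 ms
= 1538.5 ms


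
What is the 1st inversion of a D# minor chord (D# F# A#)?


Let's work it out.
Root position: D# F# A#
1st inversion: move root up an octave
Bass note: F#
Notes (bottom to top) = F# A# D#


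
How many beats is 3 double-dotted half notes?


Reasoning:
Base half note = 2 beats
Dot 1 adds half the previous value: +1
Dot 2 adds half the previous value: +1/2
One double-dotted half = 2 + 1 + 1/2 = 7/2
3 of them = 3 × 7/2 = 21/2
= 21/2 beats


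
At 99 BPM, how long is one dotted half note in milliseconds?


One quarter-note beat = 60000 / BPM = 60000 / 99 ms
Dotted half note = 3 × quarter note
Duration = 3 × 60000 / 99 = 180000 / 99
= 1818.2 ms


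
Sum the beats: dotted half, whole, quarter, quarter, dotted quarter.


Beat values:
  dotted half = 3 beats
  whole = 4 beats
  quarter = 1 beat
  quarter = 1 beat
  dotted quarter = 1.5 beats
Sum = 3 + 4 + 1 + 1 + 1.5
= 10.5 beats


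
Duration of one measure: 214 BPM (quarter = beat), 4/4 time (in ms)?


Quarter-note beat duration = 60000 / 214 ms
Beats per measure (4/4) = 4
One measure = 4 × 60000 / 214 = 240000 / 214 ms
= 1121.5 ms


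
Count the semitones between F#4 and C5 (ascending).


Step by step:
Absolute semitone position = octave×12 + chromatic position
F#4: 4×12 + 6 = 54
C5: 5×12 + 0 = 60
Difference = 60 - 54 = 6
= 6 semitones


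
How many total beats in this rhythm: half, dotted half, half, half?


Beat values:
  half = 2 beats
  dotted half = 3 beats
  half = 2 beats
  half = 2 beats
Sum = 2 + 3 + 2 + 2
= 9 beats


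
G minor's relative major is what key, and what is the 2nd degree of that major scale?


Step by step:
The relative major shares the key signature and is a minor 3rd above the minor tonic
A minor 3rd above G is Bb
→ relative major of G minor is Bb major
Bb major scale: Bb C D Eb F G A
= Bb major; 2nd degree = C


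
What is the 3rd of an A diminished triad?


Solution.
Diminished triad = root + minor 3rd (3 semitones) + diminished 5th (6 semitones)
A triad on A stacks thirds, so the chord tones use letter names A-C-E
Root: A
Minor 3rd above A: C
Diminished 5th above A: Eb
The 3rd = C


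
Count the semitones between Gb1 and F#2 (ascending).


Let's work it out.
Absolute semitone position = octave×12 + chromatic position
Gb1: 1×12 + 6 = 18
F#2: 2×12 + 6 = 30
Difference = 30 - 18 = 12
= 12 semitones


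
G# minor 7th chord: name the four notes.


Step by step:
Minor 7th chord = root + minor 3rd + perfect 5th + minor 7th
Seventh chords stack in thirds, so the letter names are G-B-D-F
Root: G#
Minor 3rd above G#: B
Perfect 5th above G#: D#
Minor 7th above G#: F#
Chord = G# B D# F#


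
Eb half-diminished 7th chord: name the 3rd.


Half-diminished 7th chord = root + minor 3rd + diminished 5th + minor 7th
Seventh chords stack in thirds, so the letter names are E-G-B-D
Root: Eb
Minor 3rd above Eb: Gb
Diminished 5th above Eb: Bbb
Minor 7th above Eb: Db
The 3rd = Gb


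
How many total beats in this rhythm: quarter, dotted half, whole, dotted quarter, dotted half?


Let's work it out.
Beat values:
  quarter = 1 beat
  dotted half = 3 beats
  whole = 4 beats
  dotted quarter = 1.5 beats
  dotted half = 3 beats
Sum = 1 + 3 + 4 + 1.5 + 3
= 12.5 beats


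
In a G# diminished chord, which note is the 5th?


Diminished triad = root + minor 3rd (3 semitones) + diminished 5th (6 semitones)
A triad on G# stacks thirds, so the chord tones use letter names G-B-D
Root: G#
Minor 3rd above G#: B
Diminished 5th above G#: D
The 5th = D


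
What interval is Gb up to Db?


Letter names: G → D spans 5 letter names → a 5th
Semitones: Gb → Db = 7 half-steps
A 5th of 7 semitones is a perfect 5th
= perfect 5th


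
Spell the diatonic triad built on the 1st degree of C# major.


Working:
C# major scale: C# D# E# F# G# A# B#
Diatonic triad on degree 1 stacks scale notes 1, 3, 5: C# E# G#
C#→E# = 4 semitones; C#→G# = 7 semitones → major triad
= C# E# G# (major)


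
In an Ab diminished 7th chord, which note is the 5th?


Solution.
Diminished 7th chord = root + minor 3rd + diminished 5th + diminished 7th
Seventh chords stack in thirds, so the letter names are A-C-E-G
Root: Ab
Minor 3rd above Ab: Cb
Diminished 5th above Ab: Ebb
Diminished 7th above Ab: Gbb
The 5th = Ebb


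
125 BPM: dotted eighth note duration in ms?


Step by step:
One quarter-note beat = 60000 / BPM = 60000 / 125 ms
Dotted eighth note = 3/4 × quarter note
Duration = 3/4 × 60000 / 125 = 45000 / 125
= 360.0 ms


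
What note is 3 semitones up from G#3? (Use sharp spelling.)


Solution.
G#3: chromatic position 8 in octave 3 → absolute = 3×12 + 8 = 44
Transpose up 3: 44 + 3 = 47
47 = 3×12 + 11 → B in octave 3
Result = B3


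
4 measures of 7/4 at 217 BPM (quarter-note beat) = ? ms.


Reasoning:
Quarter-note beat duration = 60000 / 217 ms
Beats per measure (7/4) = 7
One measure = 7 × 60000 / 217 = 420000 / 217 ms
4 measures = 4 × 420000 / 217 = 1680000 / 217
= 7741.9 ms


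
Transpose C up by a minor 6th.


Reasoning:
minor 6th: 6 letter names, 8 semitones
Letter: C + 5 → A
Pitch: C + 8 semitones, spelled as an A → Ab
= Ab


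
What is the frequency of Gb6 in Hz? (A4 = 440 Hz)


Let's work it out.
f = 440 × 2^(n/12) where n = semitones from A4
Gb6: 21 semitones from A4
f = 440 × 2^(21/12)
f = 1479.98 Hz


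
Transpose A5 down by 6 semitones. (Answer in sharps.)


Working:
A5: chromatic position 9 in octave 5 → absolute = 5×12 + 9 = 69
Transpose down 6: 69 - 6 = 63
63 = 5×12 + 3 → D# in octave 5
Result = D#5


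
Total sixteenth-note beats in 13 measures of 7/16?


Solution.
Time signature 7/16: the bottom number 16 means the sixteenth note gets one count
The top number 7 means 7 sixteenth-note beats per measure
Total = 7 × 13 measures
= 91 sixteenth-note beats


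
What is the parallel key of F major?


Step by step:
Parallel keys share the same tonic but differ in mode
F major → parallel is F minor
= F minor


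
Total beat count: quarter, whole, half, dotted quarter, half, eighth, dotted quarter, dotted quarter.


Beat values:
  quarter = 1 beat
  whole = 4 beats
  half = 2 beats
  dotted quarter = 1.5 beats
  half = 2 beats
  eighth = 0.5 beats
  dotted quarter = 1.5 beats
  dotted quarter = 1.5 beats
Sum = 1 + 4 + 2 + 1.5 + 2 + 0.5 + 1.5 + 1.5
= 14 beats


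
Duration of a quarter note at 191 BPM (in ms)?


Reasoning:
One quarter-note beat = 60000 / BPM = 60000 / 191 ms
Duration = 60000 / 191
= 314.1 ms


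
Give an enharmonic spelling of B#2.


Enharmonic notes sound the same pitch but are spelled with different letter names
B# and C name the same pitch class
Octave numbers change at C, so B#2 = C3
= C3


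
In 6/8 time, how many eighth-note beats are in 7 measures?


Step by step:
Time signature 6/8: the bottom number 8 means the eighth note gets one count
The top number 6 means 6 eighth-note beats per measure
Total = 6 × 7 measures
= 42 eighth-note beats


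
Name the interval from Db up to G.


Step by step:
Letter names: D → G spans 4 letter names → a 4th
Semitones: Db → G = 6 half-steps
A 4th of 6 semitones is an augmented 4th
= augmented 4th


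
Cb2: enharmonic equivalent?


Enharmonic notes sound the same pitch but are spelled with different letter names
Cb and B name the same pitch class
Octave numbers change at C, so Cb2 = B1
= B1


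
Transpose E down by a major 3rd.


major 3rd: 3 letter names, 4 semitones
Letter: E - 2 → C
Pitch: E - 4 semitones, spelled as a C → C
= C


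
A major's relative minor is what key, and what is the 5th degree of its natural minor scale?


Let's work it out.
The relative minor shares the major's key signature and starts on its 6th degree
6th degree = a major 6th above the tonic; a major 6th above A is F#
→ relative minor of A major is F# minor
F# natural minor scale: F# G# A B C# D E
= F# minor; 5th degree = C#


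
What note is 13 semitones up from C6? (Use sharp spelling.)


Let's work it out.
C6: chromatic position 0 in octave 6 → absolute = 6×12 + 0 = 72
Transpose up 13: 72 + 13 = 85
85 = 7×12 + 1 → C# in octave 7
Result = C#7


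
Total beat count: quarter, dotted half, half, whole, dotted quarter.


Working:
Beat values:
  quarter = 1 beat
  dotted half = 3 beats
  half = 2 beats
  whole = 4 beats
  dotted quarter = 1.5 beats
Sum = 1 + 3 + 2 + 4 + 1.5
= 11.5 beats


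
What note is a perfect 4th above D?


Reasoning:
A 4th spans 4 letter names, so from D we land on G
A perfect 4th = 5 semitones above D
Spell G at that pitch: G
= G


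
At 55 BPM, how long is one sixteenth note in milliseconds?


Let's work it out.
One quarter-note beat = 60000 / BPM = 60000 / 55 ms
Sixteenth note = 1/4 × quarter note
Duration = 1/4 × 60000 / 55 = 15000 / 55
= 272.7 ms


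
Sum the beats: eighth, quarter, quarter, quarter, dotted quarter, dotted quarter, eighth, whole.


Beat values:
  eighth = 0.5 beats
  quarter = 1 beat
  quarter = 1 beat
  quarter = 1 beat
  dotted quarter = 1.5 beats
  dotted quarter = 1.5 beats
  eighth = 0.5 beats
  whole = 4 beats
Sum = 0.5 + 1 + 1 + 1 + 1.5 + 1.5 + 0.5 + 4
= 11 beats


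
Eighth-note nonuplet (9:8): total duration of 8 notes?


Working:
Nonuplet: 9 notes occupy the space of 8 eighth notes
Space = 8 × 1/2 = 4 beats
Each nonuplet note = 4 / 9 = 4/9 beats
8 notes = 8 × 4/9 = 32/9
= 32/9 beats


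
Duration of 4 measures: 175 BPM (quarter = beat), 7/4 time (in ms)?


Quarter-note beat duration = 60000 / 175 ms
Beats per measure (7/4) = 7
One measure = 7 × 60000 / 175 = 420000 / 175 ms
4 measures = 4 × 420000 / 175 = 1680000 / 175
= 9600.0 ms


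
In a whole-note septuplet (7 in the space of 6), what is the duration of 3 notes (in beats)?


Let's work it out.
Septuplet: 7 notes occupy the space of 6 whole notes
Space = 6 × 4 = 24 beats
Each septuplet note = 24 / 7 = 24/7 beats
3 notes = 3 × 24/7 = 72/7
= 72/7 beats


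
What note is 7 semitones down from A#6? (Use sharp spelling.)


Solution.
A#6: chromatic position 10 in octave 6 → absolute = 6×12 + 10 = 82
Transpose down 7: 82 - 7 = 75
75 = 6×12 + 3 → D# in octave 6
Result = D#6


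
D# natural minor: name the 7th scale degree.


Reasoning:
Natural minor scale pattern: W-H-W-W-H-W-W (2-1-2-2-1-2-2 semitones)
Starting from D#:
  D# + 2 semitones → E#
  E# + 1 semitone → F#
  F# + 2 semitones → G#
  G# + 2 semitones → A#
  A# + 1 semitone → B
  B + 2 semitones → C#
  C# + 2 semitones → D#
Scale: D# E# F# G# A# B C#
Degree 7 = C#


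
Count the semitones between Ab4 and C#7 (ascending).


Solution.
Absolute semitone position = octave×12 + chromatic position
Ab4: 4×12 + 8 = 56
C#7: 7×12 + 1 = 85
Difference = 85 - 56 = 29
= 29 semitones


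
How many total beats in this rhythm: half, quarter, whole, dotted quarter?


Beat values:
  half = 2 beats
  quarter = 1 beat
  whole = 4 beats
  dotted quarter = 1.5 beats
Sum = 2 + 1 + 4 + 1.5
= 8.5 beats


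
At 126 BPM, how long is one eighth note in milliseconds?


Let's work it out.
One quarter-note beat = 60000 / BPM = 60000 / 126 ms
Eighth note = 1/2 × quarter note
Duration = 1/2 × 60000 / 126 = 30000 / 126
= 238.1 ms


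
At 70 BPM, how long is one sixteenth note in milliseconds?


Let's work it out.
One quarter-note beat = 60000 / BPM = 60000 / 70 ms
Sixteenth note = 1/4 × quarter note
Duration = 1/4 × 60000 / 70 = 15000 / 70
= 214.3 ms


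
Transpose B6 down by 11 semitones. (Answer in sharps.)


Step by step:
B6: chromatic position 11 in octave 6 → absolute = 6×12 + 11 = 83
Transpose down 11: 83 - 11 = 72
72 = 6×12 + 0 → C in octave 6
Result = C6


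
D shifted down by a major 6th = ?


Working:
major 6th: 6 letter names, 9 semitones
Letter: D - 5 → F
Pitch: D - 9 semitones, spelled as an F → F
= F


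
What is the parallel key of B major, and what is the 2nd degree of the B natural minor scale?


Solution.
Parallel keys share the same tonic but differ in mode
B major → parallel is B minor
B natural minor scale: B C# D E F# G A
= B minor; 2nd degree = C#


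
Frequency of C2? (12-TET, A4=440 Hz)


Step by step:
f = 440 × 2^(n/12) where n = semitones from A4
C2: -33 semitones from A4
f = 440 × 2^(-33/12)
f = 65.41 Hz


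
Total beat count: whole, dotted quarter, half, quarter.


Step by step:
Beat values:
  whole = 4 beats
  dotted quarter = 1.5 beats
  half = 2 beats
  quarter = 1 beat
Sum = 4 + 1.5 + 2 + 1
= 8.5 beats


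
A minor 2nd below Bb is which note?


Solution.
A 2nd spans 2 letter names, so from B we land on A
A minor 2nd = 1 semitone below Bb
Spell A at that pitch: A
= A


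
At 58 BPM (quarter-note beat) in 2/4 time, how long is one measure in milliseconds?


Quarter-note beat duration = 60000 / 58 ms
Beats per measure (2/4) = 2
One measure = 2 × 60000 / 58 = 120000 / 58 ms
= 2069.0 ms


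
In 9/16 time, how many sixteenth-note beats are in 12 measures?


Time signature 9/16: the bottom number 16 means the sixteenth note gets one count
The top number 9 means 9 sixteenth-note beats per measure
Total = 9 × 12 measures
= 108 sixteenth-note beats


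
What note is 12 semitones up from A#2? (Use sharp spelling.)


Solution.
A#2: chromatic position 10 in octave 2 → absolute = 2×12 + 10 = 34
Transpose up 12: 34 + 12 = 46
46 = 3×12 + 10 → A# in octave 3
Result = A#3


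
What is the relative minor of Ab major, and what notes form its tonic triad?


The relative minor shares the major's key signature and starts on its 6th degree
6th degree = a major 6th above the tonic; a major 6th above Ab is F
→ relative minor of Ab major is F minor
Tonic triad of F minor = root + minor 3rd + perfect 5th = F Ab C
= F minor; triad = F Ab C


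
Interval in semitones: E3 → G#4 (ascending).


Working:
Absolute semitone position = octave×12 + chromatic position
E3: 3×12 + 4 = 40
G#4: 4×12 + 8 = 56
Difference = 56 - 40 = 16
= 16 semitones


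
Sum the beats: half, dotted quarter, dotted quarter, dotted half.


Solution.
Beat values:
  half = 2 beats
  dotted quarter = 1.5 beats
  dotted quarter = 1.5 beats
  dotted half = 3 beats
Sum = 2 + 1.5 + 1.5 + 3
= 8 beats


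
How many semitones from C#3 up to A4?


Working:
Absolute semitone position = octave×12 + chromatic position
C#3: 3×12 + 1 = 37
A4: 4×12 + 9 = 57
Difference = 57 - 37 = 20
= 20 semitones


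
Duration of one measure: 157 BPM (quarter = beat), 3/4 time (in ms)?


Let's work it out.
Quarter-note beat duration = 60000 / 157 ms
Beats per measure (3/4) = 3
One measure = 3 × 60000 / 157 = 180000 / 157 ms
= 1146.5 ms


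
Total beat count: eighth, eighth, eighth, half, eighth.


Working:
Beat values:
  eighth = 0.5 beats
  eighth = 0.5 beats
  eighth = 0.5 beats
  half = 2 beats
  eighth = 0.5 beats
Sum = 0.5 + 0.5 + 0.5 + 2 + 0.5
= 4 beats


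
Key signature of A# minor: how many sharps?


Let's work it out.
Sharp minor keys follow the circle of fifths: A(0), E(1), B(2), F#(3), C#(4), G#(5), D#(6), A#(7)
A# minor has 7 sharps
Order of sharps: F# C# G# D# A# E# B# → first 7: F#, C#, G#, D#, A#, E#, B#
= 7 sharps


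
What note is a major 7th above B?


Solution.
A 7th spans 7 letter names, so from B we land on A
A major 7th = 11 semitones above B
Spell A at that pitch: A#
= A#


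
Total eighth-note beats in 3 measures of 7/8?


Working:
Time signature 7/8: the bottom number 8 means the eighth note gets one count
The top number 7 means 7 eighth-note beats per measure
Total = 7 × 3 measures
= 21 eighth-note beats


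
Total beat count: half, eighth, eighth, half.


Step by step:
Beat values:
  half = 2 beats
  eighth = 0.5 beats
  eighth = 0.5 beats
  half = 2 beats
Sum = 2 + 0.5 + 0.5 + 2
= 5 beats


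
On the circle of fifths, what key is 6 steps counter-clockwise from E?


Each counter-clockwise step moves down a perfect 5th (= up a perfect 4th)
From E: E → A → D → G → C → F → Bb
= Bb
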